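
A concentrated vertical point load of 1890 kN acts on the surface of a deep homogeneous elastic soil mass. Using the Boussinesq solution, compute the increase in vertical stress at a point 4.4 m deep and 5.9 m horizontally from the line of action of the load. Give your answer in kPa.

Δσ_z ≈ 3.56 kPa

Boussinesq vertical stress below a point load on an elastic half-space:
Δσ_z = 3P/(2πz²) · [1 + (r/z)²]^(−5/2)
r/z = 5.9/4.4 = 1.3409; [1+(r/z)²]^(−5/2) = 0.07636.
Δσ_z = 3×1890/(2π×4.4²) × 0.07636 = 46.612 × 0.07636 = 3.559 kPa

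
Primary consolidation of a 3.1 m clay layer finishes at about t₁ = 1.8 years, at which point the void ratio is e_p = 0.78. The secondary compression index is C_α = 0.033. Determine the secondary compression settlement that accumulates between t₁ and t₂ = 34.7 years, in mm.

S_s ≈ 73.9 mm

Secondary compression: S_s = C_α·H/(1+e_p)·log₁₀(t₂/t₁)
S_s = 0.033×3.1/(1+0.78)×log₁₀(34.7/1.8)
    = 0.05747 × 1.285 = 0.07385 m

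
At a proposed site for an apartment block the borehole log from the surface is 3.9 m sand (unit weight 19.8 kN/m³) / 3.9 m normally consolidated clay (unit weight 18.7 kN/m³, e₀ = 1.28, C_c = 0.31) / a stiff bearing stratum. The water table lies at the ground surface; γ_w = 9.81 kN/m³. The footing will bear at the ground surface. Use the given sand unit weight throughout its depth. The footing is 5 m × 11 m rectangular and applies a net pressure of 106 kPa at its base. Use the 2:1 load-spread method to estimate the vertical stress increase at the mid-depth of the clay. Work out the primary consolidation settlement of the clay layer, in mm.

Mid-depth of clay below the ground surface: z = 3.9 + 3.9/2 = 5.85 m.
Total vertical stress at mid-clay: σ_v = 19.8×3.9 + 18.7×1.95 = 113.69 kPa.
Pore pressure: u = 9.81×(5.85 − 0) = 57.389 kPa.
Initial effective stress: σ'_0 = σ_v − u = 113.69 − 57.389 = 56.301 kPa.
Stress increase at mid-clay by the 2:1 spreading method:
Δσ = qBL/((B+z)(L+z)) = 106×5×11/((5+5.85)(11+5.85)) = 31.889 kPa
Final effective stress: σ'_f = σ'_0 + Δσ = 56.301 + 31.889 = 88.19 kPa.
Normally consolidated clay, so the full stress increment lies on the virgin compression line:
S_c = C_c·H/(1+e₀)·log₁₀(σ'_f/σ'_0) = 0.31×3.9/(1+1.28)×log₁₀(88.19/56.301)
    = 0.53026 × 0.1949 = 0.1033 m

S_c ≈ 103 mm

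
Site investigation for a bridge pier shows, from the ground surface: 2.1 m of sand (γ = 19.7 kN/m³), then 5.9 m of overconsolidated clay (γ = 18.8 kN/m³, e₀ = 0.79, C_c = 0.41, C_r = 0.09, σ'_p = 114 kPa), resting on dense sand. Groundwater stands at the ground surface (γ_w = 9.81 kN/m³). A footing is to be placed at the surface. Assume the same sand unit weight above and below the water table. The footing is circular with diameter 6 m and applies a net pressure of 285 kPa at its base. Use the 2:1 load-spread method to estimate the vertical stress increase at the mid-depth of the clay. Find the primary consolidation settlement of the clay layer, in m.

Mid-depth of clay below the ground surface: z = 2.1 + 5.9/2 = 5.05 m.
Total vertical stress at mid-clay: σ_v = 19.7×2.1 + 18.8×2.95 = 96.83 kPa.
Pore pressure: u = 9.81×(5.05 − 0) = 49.541 kPa.
Initial effective stress: σ'_0 = σ_v − u = 96.83 − 49.541 = 47.289 kPa.
Stress increase at mid-clay by the 2:1 spreading method:
Δσ ≈ qD²/(D+z)² = 285×6²/(6+5.05)² = 84.028 kPa
Final effective stress: σ'_f = 47.289 + 84.028 = 131.32 kPa.
σ'_f = 131.32 > σ'_p = 114 kPa, so the stress path crosses the preconsolidation pressure — recompression up to σ'_p, then virgin compression beyond:
S_c = H/(1+e₀)·[C_r·log₁₀(σ'_p/σ'_0) + C_c·log₁₀(σ'_f/σ'_p)]
    = 5.9/1.79 × [0.09×log₁₀(114/47.289) + 0.41×log₁₀(131.32/114)]
    = 3.2961 × [0.034393 + 0.025185] = 0.1964 m

S_c ≈ 0.196 m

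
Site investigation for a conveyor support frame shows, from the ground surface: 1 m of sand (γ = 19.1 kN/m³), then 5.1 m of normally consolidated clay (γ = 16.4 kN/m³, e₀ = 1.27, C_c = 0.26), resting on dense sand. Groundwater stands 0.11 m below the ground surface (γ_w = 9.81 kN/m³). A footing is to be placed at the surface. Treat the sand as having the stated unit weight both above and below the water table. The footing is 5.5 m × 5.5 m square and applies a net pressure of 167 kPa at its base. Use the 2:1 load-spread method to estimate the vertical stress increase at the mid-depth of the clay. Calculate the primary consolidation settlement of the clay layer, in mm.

Mid-depth of clay below the ground surface: z = 1 + 5.1/2 = 3.55 m.
Total vertical stress at mid-clay: σ_v = 19.1×1 + 16.4×2.55 = 60.92 kPa.
Pore pressure: u = 9.81×(3.55 − 0.11) = 33.746 kPa.
Initial effective stress: σ'_0 = σ_v − u = 60.92 − 33.746 = 27.174 kPa.
Stress increase at mid-clay by the 2:1 spreading method:
Δσ = qBL/((B+z)(L+z)) = 167×5.5×5.5/((5.5+3.55)(5.5+3.55)) = 61.68 kPa
Final effective stress: σ'_f = σ'_0 + Δσ = 27.174 + 61.68 = 88.854 kPa.
Normally consolidated clay, so the full stress increment lies on the virgin compression line:
S_c = C_c·H/(1+e₀)·log₁₀(σ'_f/σ'_0) = 0.26×5.1/(1+1.27)×log₁₀(88.854/27.174)
    = 0.58414 × 0.51452 = 0.3006 m

S_c ≈ 301 mm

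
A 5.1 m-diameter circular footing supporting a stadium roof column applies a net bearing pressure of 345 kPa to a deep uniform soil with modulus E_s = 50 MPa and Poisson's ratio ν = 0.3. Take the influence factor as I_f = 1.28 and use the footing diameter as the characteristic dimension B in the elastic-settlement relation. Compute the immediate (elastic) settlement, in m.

S_e ≈ 0.041 m

Immediate (elastic) settlement: S_e = q·B·(1−ν²)/E_s · I_f.
E_s = 50 MPa = 50000 kPa.
S_e = 345 × 5.1 × (1 − 0.3²) / 50000 × 1.28
    = 345 × 5.1 × 0.91 / 50000 × 1.28
    = 0.04099 m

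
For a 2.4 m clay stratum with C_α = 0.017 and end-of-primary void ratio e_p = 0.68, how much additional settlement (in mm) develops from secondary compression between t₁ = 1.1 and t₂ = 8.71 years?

S_s ≈ 21.8 mm

Secondary compression: S_s = C_α·H/(1+e_p)·log₁₀(t₂/t₁)
S_s = 0.017×2.4/(1+0.68)×log₁₀(8.71/1.1)
    = 0.02429 × 0.8986 = 0.02182 m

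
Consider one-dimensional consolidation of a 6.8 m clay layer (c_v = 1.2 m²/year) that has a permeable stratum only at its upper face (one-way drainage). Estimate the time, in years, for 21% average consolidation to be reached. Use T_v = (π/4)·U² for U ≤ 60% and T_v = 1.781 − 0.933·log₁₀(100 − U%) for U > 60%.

t ≈ 1.33 years

Drainage path length: H_d = H = 6.8 m (single drainage).
U ≤ 60%: T_v = (π/4)·U² = (π/4)×0.21² = 0.034636.
t = T_v·H_d²/c_v = 0.034636×6.8²/1.2 = 1.335 years.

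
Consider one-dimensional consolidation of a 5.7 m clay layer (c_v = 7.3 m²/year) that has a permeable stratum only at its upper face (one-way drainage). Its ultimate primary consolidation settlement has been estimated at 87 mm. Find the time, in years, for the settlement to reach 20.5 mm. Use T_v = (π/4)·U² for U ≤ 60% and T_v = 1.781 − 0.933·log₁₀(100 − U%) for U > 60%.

Drainage path length: H_d = H = 5.7 m (single drainage).
U = S(t)/S_ult = 20.5/87 = 0.2356.
U ≤ 60%: T_v = (π/4)·U² = (π/4)×0.23563² = 0.043607.
t = T_v·H_d²/c_v = 0.043607×5.7²/7.3 = 0.1941 years.

t ≈ 0.194 years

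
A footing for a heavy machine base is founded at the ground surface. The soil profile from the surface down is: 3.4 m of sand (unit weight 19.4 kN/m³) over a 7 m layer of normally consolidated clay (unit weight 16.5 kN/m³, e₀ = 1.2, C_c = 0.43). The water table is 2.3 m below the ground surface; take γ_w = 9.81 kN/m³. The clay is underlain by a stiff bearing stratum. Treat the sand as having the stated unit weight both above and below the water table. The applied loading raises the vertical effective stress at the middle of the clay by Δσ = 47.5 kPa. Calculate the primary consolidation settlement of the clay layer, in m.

Mid-depth of clay below the ground surface: z = 3.4 + 7/2 = 6.9 m.
Total vertical stress at mid-clay: σ_v = 19.4×3.4 + 16.5×3.5 = 123.71 kPa.
Pore pressure: u = 9.81×(6.9 − 2.3) = 45.126 kPa.
Initial effective stress: σ'_0 = σ_v − u = 123.71 − 45.126 = 78.584 kPa.
Final effective stress: σ'_f = σ'_0 + Δσ = 78.584 + 47.5 = 126.08 kPa.
Normally consolidated clay, so the full stress increment lies on the virgin compression line:
S_c = C_c·H/(1+e₀)·log₁₀(σ'_f/σ'_0) = 0.43×7/(1+1.2)×log₁₀(126.08/78.584)
    = 1.3682 × 0.20531 = 0.2809 m

S_c ≈ 0.281 m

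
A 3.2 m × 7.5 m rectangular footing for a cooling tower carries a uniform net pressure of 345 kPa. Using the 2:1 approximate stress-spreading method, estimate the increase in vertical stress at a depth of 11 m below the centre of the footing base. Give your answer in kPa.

Δσ_z ≈ 31.5 kPa

By the 2:1 method the load spreads at 1 horizontal : 2 vertical, so at depth z the loaded area has grown by z in each plan dimension:
Δσ = qBL/((B+z)(L+z)) = 345×3.2×7.5/((3.2+11)(7.5+11)) = 31.519 kPa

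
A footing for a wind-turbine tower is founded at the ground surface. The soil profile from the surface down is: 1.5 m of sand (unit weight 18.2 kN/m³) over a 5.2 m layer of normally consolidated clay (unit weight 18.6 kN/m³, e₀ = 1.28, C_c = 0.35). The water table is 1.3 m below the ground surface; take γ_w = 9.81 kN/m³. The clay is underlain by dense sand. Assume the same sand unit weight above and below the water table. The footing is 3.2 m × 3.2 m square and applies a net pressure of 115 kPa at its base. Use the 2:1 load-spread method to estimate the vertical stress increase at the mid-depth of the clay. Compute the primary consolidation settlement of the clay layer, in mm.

S_c ≈ 131 mm

Mid-depth of clay below the ground surface: z = 1.5 + 5.2/2 = 4.1 m.
Total vertical stress at mid-clay: σ_v = 18.2×1.5 + 18.6×2.6 = 75.66 kPa.
Pore pressure: u = 9.81×(4.1 − 1.3) = 27.468 kPa.
Initial effective stress: σ'_0 = σ_v − u = 75.66 − 27.468 = 48.192 kPa.
Stress increase at mid-clay by the 2:1 spreading method:
Δσ = qBL/((B+z)(L+z)) = 115×3.2×3.2/((3.2+4.1)(3.2+4.1)) = 22.098 kPa
Final effective stress: σ'_f = σ'_0 + Δσ = 48.192 + 22.098 = 70.29 kPa.
Normally consolidated clay, so the full stress increment lies on the virgin compression line:
S_c = C_c·H/(1+e₀)·log₁₀(σ'_f/σ'_0) = 0.35×5.2/(1+1.28)×log₁₀(70.29/48.192)
    = 0.79825 × 0.16392 = 0.1308 m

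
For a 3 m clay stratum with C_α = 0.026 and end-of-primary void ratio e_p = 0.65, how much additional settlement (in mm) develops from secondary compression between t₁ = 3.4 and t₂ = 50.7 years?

S_s ≈ 55.5 mm

Secondary compression: S_s = C_α·H/(1+e_p)·log₁₀(t₂/t₁)
S_s = 0.026×3/(1+0.65)×log₁₀(50.7/3.4)
    = 0.04727 × 1.174 = 0.05548 m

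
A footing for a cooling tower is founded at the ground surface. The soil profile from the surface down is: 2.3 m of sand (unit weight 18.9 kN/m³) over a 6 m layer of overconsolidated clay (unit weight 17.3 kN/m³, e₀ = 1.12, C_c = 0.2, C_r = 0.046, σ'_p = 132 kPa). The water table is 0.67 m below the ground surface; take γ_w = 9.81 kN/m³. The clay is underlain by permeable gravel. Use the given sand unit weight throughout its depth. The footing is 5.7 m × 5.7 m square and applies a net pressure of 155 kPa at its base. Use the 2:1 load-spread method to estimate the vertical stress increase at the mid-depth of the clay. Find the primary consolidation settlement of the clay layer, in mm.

S_c ≈ 34.3 mm

Mid-depth of clay below the ground surface: z = 2.3 + 6/2 = 5.3 m.
Total vertical stress at mid-clay: σ_v = 18.9×2.3 + 17.3×3 = 95.37 kPa.
Pore pressure: u = 9.81×(5.3 − 0.67) = 45.42 kPa.
Initial effective stress: σ'_0 = σ_v − u = 95.37 − 45.42 = 49.95 kPa.
Stress increase at mid-clay by the 2:1 spreading method:
Δσ = qBL/((B+z)(L+z)) = 155×5.7×5.7/((5.7+5.3)(5.7+5.3)) = 41.619 kPa
Final effective stress: σ'_f = 49.95 + 41.619 = 91.569 kPa.
σ'_f = 91.569 ≤ σ'_p = 132 kPa, so the clay remains overconsolidated and only the recompression index applies:
S_c = C_r·H/(1+e₀)·log₁₀(σ'_f/σ'_0) = 0.046×6/2.12×log₁₀(91.569/49.95)
    = 0.13019 × 0.26321 = 0.03427 m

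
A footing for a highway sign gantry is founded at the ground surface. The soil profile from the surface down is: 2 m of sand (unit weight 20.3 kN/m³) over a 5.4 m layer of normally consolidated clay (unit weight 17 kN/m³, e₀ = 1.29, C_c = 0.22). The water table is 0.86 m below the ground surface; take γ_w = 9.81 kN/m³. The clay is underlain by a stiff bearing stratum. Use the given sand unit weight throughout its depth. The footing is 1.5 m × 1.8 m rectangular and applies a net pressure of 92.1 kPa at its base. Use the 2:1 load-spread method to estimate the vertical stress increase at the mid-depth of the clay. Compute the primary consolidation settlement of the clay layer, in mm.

S_c ≈ 26.8 mm

Mid-depth of clay below the ground surface: z = 2 + 5.4/2 = 4.7 m.
Total vertical stress at mid-clay: σ_v = 20.3×2 + 17×2.7 = 86.5 kPa.
Pore pressure: u = 9.81×(4.7 − 0.86) = 37.67 kPa.
Initial effective stress: σ'_0 = σ_v − u = 86.5 − 37.67 = 48.83 kPa.
Stress increase at mid-clay by the 2:1 spreading method:
Δσ = qBL/((B+z)(L+z)) = 92.1×1.5×1.8/((1.5+4.7)(1.8+4.7)) = 6.1705 kPa
Final effective stress: σ'_f = σ'_0 + Δσ = 48.83 + 6.1705 = 55 kPa.
Normally consolidated clay, so the full stress increment lies on the virgin compression line:
S_c = C_c·H/(1+e₀)·log₁₀(σ'_f/σ'_0) = 0.22×5.4/(1+1.29)×log₁₀(55/48.83)
    = 0.51878 × 0.051676 = 0.02681 m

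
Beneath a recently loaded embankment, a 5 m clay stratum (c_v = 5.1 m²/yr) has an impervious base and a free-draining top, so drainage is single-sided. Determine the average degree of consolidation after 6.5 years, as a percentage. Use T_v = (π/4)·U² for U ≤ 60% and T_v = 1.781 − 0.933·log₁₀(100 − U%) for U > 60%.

Drainage path length: H_d = H = 5 m (single drainage).
T_v = c_v·t/H_d² = 5.1×6.5/5² = 1.326.
T_v = 1.326 corresponds to the U > 60% branch:
U = 1 − 10^((1.781 − T_v)/0.933)/100 = 0.9693

U ≈ 96.9 %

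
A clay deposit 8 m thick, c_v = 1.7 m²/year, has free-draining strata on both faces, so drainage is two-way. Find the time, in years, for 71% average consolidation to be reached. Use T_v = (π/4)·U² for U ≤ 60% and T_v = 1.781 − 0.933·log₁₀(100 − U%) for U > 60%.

t ≈ 3.92 years

Drainage path length: H_d = H/2 = 4 m (double drainage).
U > 60%: T_v = 1.781 − 0.933·log₁₀(100 − 71) = 0.41658.
t = T_v·H_d²/c_v = 0.41658×4²/1.7 = 3.921 years.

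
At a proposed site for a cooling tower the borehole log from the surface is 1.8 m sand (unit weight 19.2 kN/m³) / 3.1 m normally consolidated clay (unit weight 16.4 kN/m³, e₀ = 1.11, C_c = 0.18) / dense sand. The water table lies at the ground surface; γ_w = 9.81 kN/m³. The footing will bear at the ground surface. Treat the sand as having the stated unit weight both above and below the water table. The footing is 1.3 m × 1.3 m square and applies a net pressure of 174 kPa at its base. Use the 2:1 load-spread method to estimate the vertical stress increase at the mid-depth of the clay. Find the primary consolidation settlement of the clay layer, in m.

S_c ≈ 0.0467 m

Mid-depth of clay below the ground surface: z = 1.8 + 3.1/2 = 3.35 m.
Total vertical stress at mid-clay: σ_v = 19.2×1.8 + 16.4×1.55 = 59.98 kPa.
Pore pressure: u = 9.81×(3.35 − 0) = 32.864 kPa.
Initial effective stress: σ'_0 = σ_v − u = 59.98 − 32.864 = 27.116 kPa.
Stress increase at mid-clay by the 2:1 spreading method:
Δσ = qBL/((B+z)(L+z)) = 174×1.3×1.3/((1.3+3.35)(1.3+3.35)) = 13.6 kPa
Final effective stress: σ'_f = σ'_0 + Δσ = 27.116 + 13.6 = 40.716 kPa.
Normally consolidated clay, so the full stress increment lies on the virgin compression line:
S_c = C_c·H/(1+e₀)·log₁₀(σ'_f/σ'_0) = 0.18×3.1/(1+1.11)×log₁₀(40.716/27.116)
    = 0.26445 × 0.17654 = 0.04669 m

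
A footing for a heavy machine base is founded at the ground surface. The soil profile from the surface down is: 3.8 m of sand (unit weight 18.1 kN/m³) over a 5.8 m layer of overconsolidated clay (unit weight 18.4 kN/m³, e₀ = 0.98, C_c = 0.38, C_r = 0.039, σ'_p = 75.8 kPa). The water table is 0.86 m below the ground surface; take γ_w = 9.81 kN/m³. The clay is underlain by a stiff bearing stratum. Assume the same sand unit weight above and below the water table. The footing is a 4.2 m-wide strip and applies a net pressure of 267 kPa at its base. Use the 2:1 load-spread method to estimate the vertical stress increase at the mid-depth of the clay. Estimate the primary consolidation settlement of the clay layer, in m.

Mid-depth of clay below the ground surface: z = 3.8 + 5.8/2 = 6.7 m.
Total vertical stress at mid-clay: σ_v = 18.1×3.8 + 18.4×2.9 = 122.14 kPa.
Pore pressure: u = 9.81×(6.7 − 0.86) = 57.29 kPa.
Initial effective stress: σ'_0 = σ_v − u = 122.14 − 57.29 = 64.85 kPa.
Stress increase at mid-clay by the 2:1 spreading method:
Δσ = qB/(B+z) = 267×4.2/(4.2+6.7) = 102.88 kPa
Final effective stress: σ'_f = 64.85 + 102.88 = 167.73 kPa.
σ'_f = 167.73 > σ'_p = 75.8 kPa, so the stress path crosses the preconsolidation pressure — recompression up to σ'_p, then virgin compression beyond:
S_c = H/(1+e₀)·[C_r·log₁₀(σ'_p/σ'_0) + C_c·log₁₀(σ'_f/σ'_p)]
    = 5.8/1.98 × [0.039×log₁₀(75.8/64.85) + 0.38×log₁₀(167.73/75.8)]
    = 2.9293 × [0.0026426 + 0.13108] = 0.3917 m

S_c ≈ 0.392 m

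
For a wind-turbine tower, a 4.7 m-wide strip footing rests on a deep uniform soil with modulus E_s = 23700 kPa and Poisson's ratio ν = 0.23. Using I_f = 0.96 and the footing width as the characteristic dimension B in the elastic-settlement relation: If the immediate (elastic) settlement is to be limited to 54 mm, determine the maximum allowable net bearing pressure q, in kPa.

S_e = q·B·(1−ν²)/E_s · I_f  ⇒  q = S_e·E_s / (B·(1−ν²)·I_f).
q = 0.054 × 23700 / (4.7 × 0.9471 × 0.96) = 299.5 kPa

q ≈ 299 kPa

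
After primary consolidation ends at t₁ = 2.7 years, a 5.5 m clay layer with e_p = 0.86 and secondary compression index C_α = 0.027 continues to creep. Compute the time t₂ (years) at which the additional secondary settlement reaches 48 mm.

S_s = C_α·H/(1+e_p)·log₁₀(t₂/t₁) ⇒ log₁₀(t₂/t₁) = S_s·(1+e_p)/(C_α·H).
log₁₀(t₂/t₁) = 0.048 × (1+0.86) / (0.027×5.5) = 0.6012
t₂ = t₁ × 10^0.6012 = 2.7 × 3.992 = 10.78 years

t₂ ≈ 10.8 years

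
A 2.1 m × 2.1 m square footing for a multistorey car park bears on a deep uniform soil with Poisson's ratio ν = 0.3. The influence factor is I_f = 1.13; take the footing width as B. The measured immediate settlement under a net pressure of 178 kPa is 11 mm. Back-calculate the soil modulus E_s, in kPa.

E_s ≈ 34900 kPa

S_e = q·B·(1−ν²)/E_s · I_f  ⇒  E_s = q·B·(1−ν²)·I_f / S_e.
E_s = 178 × 2.1 × 0.91 × 1.13 / 0.011 = 34940 kPa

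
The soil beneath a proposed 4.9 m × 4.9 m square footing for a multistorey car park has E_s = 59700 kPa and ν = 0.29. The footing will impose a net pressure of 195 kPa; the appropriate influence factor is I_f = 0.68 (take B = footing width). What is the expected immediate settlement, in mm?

S_e ≈ 9.97 mm

Immediate (elastic) settlement: S_e = q·B·(1−ν²)/E_s · I_f.
S_e = 195 × 4.9 × (1 − 0.29²) / 59700 × 0.68
    = 195 × 4.9 × 0.9159 / 59700 × 0.68
    = 0.009968 m = 9.968 mm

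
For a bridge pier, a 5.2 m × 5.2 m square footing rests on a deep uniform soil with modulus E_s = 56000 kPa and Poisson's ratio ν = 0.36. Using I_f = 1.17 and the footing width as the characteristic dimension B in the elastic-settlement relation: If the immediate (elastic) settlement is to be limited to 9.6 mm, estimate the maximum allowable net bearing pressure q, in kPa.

q ≈ 102 kPa

S_e = q·B·(1−ν²)/E_s · I_f  ⇒  q = S_e·E_s / (B·(1−ν²)·I_f).
q = 0.0096 × 56000 / (5.2 × 0.8704 × 1.17) = 101.5 kPa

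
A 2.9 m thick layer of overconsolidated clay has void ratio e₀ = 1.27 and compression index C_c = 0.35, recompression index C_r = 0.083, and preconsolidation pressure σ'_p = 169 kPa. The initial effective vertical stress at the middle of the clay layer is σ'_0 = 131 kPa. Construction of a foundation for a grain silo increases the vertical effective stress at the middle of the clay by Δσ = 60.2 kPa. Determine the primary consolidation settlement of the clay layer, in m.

S_c ≈ 0.0357 m

Final effective stress: σ'_f = 131 + 60.2 = 191.2 kPa.
σ'_f = 191.2 > σ'_p = 169 kPa, so the stress path crosses the preconsolidation pressure — recompression up to σ'_p, then virgin compression beyond:
S_c = H/(1+e₀)·[C_r·log₁₀(σ'_p/σ'_0) + C_c·log₁₀(σ'_f/σ'_p)]
    = 2.9/2.27 × [0.083×log₁₀(169/131) + 0.35×log₁₀(191.2/169)]
    = 1.2775 × [0.0091811 + 0.01876] = 0.03569 m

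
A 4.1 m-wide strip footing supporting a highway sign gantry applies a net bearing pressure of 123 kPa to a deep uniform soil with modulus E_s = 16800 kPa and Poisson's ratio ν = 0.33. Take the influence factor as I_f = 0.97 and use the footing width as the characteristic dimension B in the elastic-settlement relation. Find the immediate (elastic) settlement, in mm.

S_e ≈ 25.9 mm

Immediate (elastic) settlement: S_e = q·B·(1−ν²)/E_s · I_f.
S_e = 123 × 4.1 × (1 − 0.33²) / 16800 × 0.97
    = 123 × 4.1 × 0.8911 / 16800 × 0.97
    = 0.02595 m = 25.95 mm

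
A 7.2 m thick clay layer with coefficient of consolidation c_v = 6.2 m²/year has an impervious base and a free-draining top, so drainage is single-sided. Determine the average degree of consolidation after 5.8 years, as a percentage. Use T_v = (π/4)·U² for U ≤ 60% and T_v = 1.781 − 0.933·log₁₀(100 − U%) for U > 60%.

Drainage path length: H_d = H = 7.2 m (single drainage).
T_v = c_v·t/H_d² = 6.2×5.8/7.2² = 0.69367.
T_v = 0.69367 corresponds to the U > 60% branch:
U = 1 − 10^((1.781 − T_v)/0.933)/100 = 0.8536

U ≈ 85.4 %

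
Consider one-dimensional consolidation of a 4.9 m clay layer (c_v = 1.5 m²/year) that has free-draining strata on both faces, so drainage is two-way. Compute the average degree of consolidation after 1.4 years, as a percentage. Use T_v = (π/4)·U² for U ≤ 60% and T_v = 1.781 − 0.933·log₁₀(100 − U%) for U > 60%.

Drainage path length: H_d = H/2 = 2.45 m (double drainage).
T_v = c_v·t/H_d² = 1.5×1.4/2.45² = 0.34985.
T_v = 0.34985 corresponds to the U > 60% branch:
U = 1 − 10^((1.781 − T_v)/0.933)/100 = 0.6581

U ≈ 65.8 %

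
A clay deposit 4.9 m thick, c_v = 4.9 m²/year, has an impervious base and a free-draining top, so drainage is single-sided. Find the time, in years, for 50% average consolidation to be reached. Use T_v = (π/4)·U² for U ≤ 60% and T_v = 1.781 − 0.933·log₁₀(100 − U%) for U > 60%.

Drainage path length: H_d = H = 4.9 m (single drainage).
U ≤ 60%: T_v = (π/4)·U² = (π/4)×0.5² = 0.19635.
t = T_v·H_d²/c_v = 0.19635×4.9²/4.9 = 0.9621 years.

t ≈ 0.962 years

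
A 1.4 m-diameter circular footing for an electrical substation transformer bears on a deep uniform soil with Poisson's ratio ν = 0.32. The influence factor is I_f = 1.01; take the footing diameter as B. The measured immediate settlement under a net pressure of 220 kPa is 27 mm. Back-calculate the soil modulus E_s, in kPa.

S_e = q·B·(1−ν²)/E_s · I_f  ⇒  E_s = q·B·(1−ν²)·I_f / S_e.
E_s = 220 × 1.4 × 0.8976 × 1.01 / 0.027 = 10340 kPa

E_s ≈ 10300 kPa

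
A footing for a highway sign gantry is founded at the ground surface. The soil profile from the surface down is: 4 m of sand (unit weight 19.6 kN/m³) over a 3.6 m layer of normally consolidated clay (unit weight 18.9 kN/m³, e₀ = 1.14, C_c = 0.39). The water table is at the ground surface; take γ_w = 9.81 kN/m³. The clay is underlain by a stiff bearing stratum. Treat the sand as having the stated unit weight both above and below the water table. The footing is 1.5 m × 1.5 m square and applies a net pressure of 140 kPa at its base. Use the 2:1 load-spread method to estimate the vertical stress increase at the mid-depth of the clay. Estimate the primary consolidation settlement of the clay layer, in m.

S_c ≈ 0.0288 m

Mid-depth of clay below the ground surface: z = 4 + 3.6/2 = 5.8 m.
Total vertical stress at mid-clay: σ_v = 19.6×4 + 18.9×1.8 = 112.42 kPa.
Pore pressure: u = 9.81×(5.8 − 0) = 56.898 kPa.
Initial effective stress: σ'_0 = σ_v − u = 112.42 − 56.898 = 55.522 kPa.
Stress increase at mid-clay by the 2:1 spreading method:
Δσ = qBL/((B+z)(L+z)) = 140×1.5×1.5/((1.5+5.8)(1.5+5.8)) = 5.9111 kPa
Final effective stress: σ'_f = σ'_0 + Δσ = 55.522 + 5.9111 = 61.433 kPa.
Normally consolidated clay, so the full stress increment lies on the virgin compression line:
S_c = C_c·H/(1+e₀)·log₁₀(σ'_f/σ'_0) = 0.39×3.6/(1+1.14)×log₁₀(61.433/55.522)
    = 0.65607 × 0.043937 = 0.02883 m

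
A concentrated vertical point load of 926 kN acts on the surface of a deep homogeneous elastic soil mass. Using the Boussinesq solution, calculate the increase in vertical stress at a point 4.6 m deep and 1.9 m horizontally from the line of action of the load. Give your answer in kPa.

Boussinesq vertical stress below a point load on an elastic half-space:
Δσ_z = 3P/(2πz²) · [1 + (r/z)²]^(−5/2)
r/z = 1.9/4.6 = 0.41304; [1+(r/z)²]^(−5/2) = 0.67449.
Δσ_z = 3×926/(2π×4.6²) × 0.67449 = 20.895 × 0.67449 = 14.09 kPa

Δσ_z ≈ 14.1 kPa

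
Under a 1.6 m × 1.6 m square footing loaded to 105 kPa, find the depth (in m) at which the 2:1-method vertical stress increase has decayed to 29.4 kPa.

2:1 spreading — at depth z the loaded area has grown by z in each plan dimension:
qB²/(B+z)² = Δσ_z ⇒ z = B(√(q/Δσ_z) − 1) = 1.6×(√(105/29.4) − 1) = 1.424 m

z ≈ 1.42 m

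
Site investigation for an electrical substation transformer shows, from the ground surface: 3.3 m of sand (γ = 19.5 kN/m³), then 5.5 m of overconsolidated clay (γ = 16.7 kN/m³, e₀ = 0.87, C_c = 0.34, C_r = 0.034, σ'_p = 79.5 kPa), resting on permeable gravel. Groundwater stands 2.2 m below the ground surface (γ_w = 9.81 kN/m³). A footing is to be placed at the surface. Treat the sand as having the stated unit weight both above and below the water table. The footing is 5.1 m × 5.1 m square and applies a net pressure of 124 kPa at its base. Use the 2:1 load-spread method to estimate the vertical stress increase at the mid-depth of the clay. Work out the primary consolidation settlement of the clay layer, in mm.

S_c ≈ 96.8 mm

Mid-depth of clay below the ground surface: z = 3.3 + 5.5/2 = 6.05 m.
Total vertical stress at mid-clay: σ_v = 19.5×3.3 + 16.7×2.75 = 110.27 kPa.
Pore pressure: u = 9.81×(6.05 − 2.2) = 37.769 kPa.
Initial effective stress: σ'_0 = σ_v − u = 110.27 − 37.769 = 72.501 kPa.
Stress increase at mid-clay by the 2:1 spreading method:
Δσ = qBL/((B+z)(L+z)) = 124×5.1×5.1/((5.1+6.05)(5.1+6.05)) = 25.943 kPa
Final effective stress: σ'_f = 72.501 + 25.943 = 98.444 kPa.
σ'_f = 98.444 > σ'_p = 79.5 kPa, so the stress path crosses the preconsolidation pressure — recompression up to σ'_p, then virgin compression beyond:
S_c = H/(1+e₀)·[C_r·log₁₀(σ'_p/σ'_0) + C_c·log₁₀(σ'_f/σ'_p)]
    = 5.5/1.87 × [0.034×log₁₀(79.5/72.501) + 0.34×log₁₀(98.444/79.5)]
    = 2.9412 × [0.0013608 + 0.03156] = 0.09683 m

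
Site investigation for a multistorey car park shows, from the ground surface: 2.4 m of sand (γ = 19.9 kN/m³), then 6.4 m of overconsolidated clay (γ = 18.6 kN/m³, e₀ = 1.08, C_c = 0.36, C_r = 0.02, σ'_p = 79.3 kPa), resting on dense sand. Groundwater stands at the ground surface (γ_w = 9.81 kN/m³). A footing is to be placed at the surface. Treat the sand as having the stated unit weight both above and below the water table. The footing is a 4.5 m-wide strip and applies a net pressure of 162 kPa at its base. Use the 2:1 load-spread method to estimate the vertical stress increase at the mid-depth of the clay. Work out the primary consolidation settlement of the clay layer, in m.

S_c ≈ 0.228 m

Mid-depth of clay below the ground surface: z = 2.4 + 6.4/2 = 5.6 m.
Total vertical stress at mid-clay: σ_v = 19.9×2.4 + 18.6×3.2 = 107.28 kPa.
Pore pressure: u = 9.81×(5.6 − 0) = 54.936 kPa.
Initial effective stress: σ'_0 = σ_v − u = 107.28 − 54.936 = 52.344 kPa.
Stress increase at mid-clay by the 2:1 spreading method:
Δσ = qB/(B+z) = 162×4.5/(4.5+5.6) = 72.178 kPa
Final effective stress: σ'_f = 52.344 + 72.178 = 124.52 kPa.
σ'_f = 124.52 > σ'_p = 79.3 kPa, so the stress path crosses the preconsolidation pressure — recompression up to σ'_p, then virgin compression beyond:
S_c = H/(1+e₀)·[C_r·log₁₀(σ'_p/σ'_0) + C_c·log₁₀(σ'_f/σ'_p)]
    = 6.4/2.08 × [0.02×log₁₀(79.3/52.344) + 0.36×log₁₀(124.52/79.3)]
    = 3.0769 × [0.0036081 + 0.070548] = 0.2282 m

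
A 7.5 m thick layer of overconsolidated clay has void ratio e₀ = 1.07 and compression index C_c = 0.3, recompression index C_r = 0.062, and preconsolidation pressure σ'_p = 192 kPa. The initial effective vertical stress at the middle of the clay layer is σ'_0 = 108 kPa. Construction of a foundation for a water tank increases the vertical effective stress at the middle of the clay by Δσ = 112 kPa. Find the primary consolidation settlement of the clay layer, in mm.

S_c ≈ 120 mm

Final effective stress: σ'_f = 108 + 112 = 220 kPa.
σ'_f = 220 > σ'_p = 192 kPa, so the stress path crosses the preconsolidation pressure — recompression up to σ'_p, then virgin compression beyond:
S_c = H/(1+e₀)·[C_r·log₁₀(σ'_p/σ'_0) + C_c·log₁₀(σ'_f/σ'_p)]
    = 7.5/2.07 × [0.062×log₁₀(192/108) + 0.3×log₁₀(220/192)]
    = 3.6232 × [0.015492 + 0.017736] = 0.1204 m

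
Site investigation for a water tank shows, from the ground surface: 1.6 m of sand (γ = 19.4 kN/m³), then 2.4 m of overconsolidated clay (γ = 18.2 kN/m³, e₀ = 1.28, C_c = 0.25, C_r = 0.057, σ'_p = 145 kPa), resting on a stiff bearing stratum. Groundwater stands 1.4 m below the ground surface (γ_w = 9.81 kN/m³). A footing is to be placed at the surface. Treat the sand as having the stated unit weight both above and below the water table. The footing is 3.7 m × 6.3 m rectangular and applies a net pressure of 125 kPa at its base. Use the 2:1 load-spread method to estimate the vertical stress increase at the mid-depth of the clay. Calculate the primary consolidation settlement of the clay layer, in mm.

S_c ≈ 21.2 mm

Mid-depth of clay below the ground surface: z = 1.6 + 2.4/2 = 2.8 m.
Total vertical stress at mid-clay: σ_v = 19.4×1.6 + 18.2×1.2 = 52.88 kPa.
Pore pressure: u = 9.81×(2.8 − 1.4) = 13.734 kPa.
Initial effective stress: σ'_0 = σ_v − u = 52.88 − 13.734 = 39.146 kPa.
Stress increase at mid-clay by the 2:1 spreading method:
Δσ = qBL/((B+z)(L+z)) = 125×3.7×6.3/((3.7+2.8)(6.3+2.8)) = 49.26 kPa
Final effective stress: σ'_f = 39.146 + 49.26 = 88.406 kPa.
σ'_f = 88.406 ≤ σ'_p = 145 kPa, so the clay remains overconsolidated and only the recompression index applies:
S_c = C_r·H/(1+e₀)·log₁₀(σ'_f/σ'_0) = 0.057×2.4/2.28×log₁₀(88.406/39.146)
    = 0.059998 × 0.35379 = 0.02123 m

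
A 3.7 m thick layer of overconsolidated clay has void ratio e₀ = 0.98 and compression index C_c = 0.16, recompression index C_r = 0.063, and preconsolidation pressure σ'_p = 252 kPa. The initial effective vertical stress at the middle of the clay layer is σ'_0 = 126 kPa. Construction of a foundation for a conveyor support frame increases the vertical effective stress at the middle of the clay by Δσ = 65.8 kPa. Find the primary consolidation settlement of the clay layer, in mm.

S_c ≈ 21.5 mm

Final effective stress: σ'_f = 126 + 65.8 = 191.8 kPa.
σ'_f = 191.8 ≤ σ'_p = 252 kPa, so the clay remains overconsolidated and only the recompression index applies:
S_c = C_r·H/(1+e₀)·log₁₀(σ'_f/σ'_0) = 0.063×3.7/1.98×log₁₀(191.8/126)
    = 0.11773 × 0.18248 = 0.02148 m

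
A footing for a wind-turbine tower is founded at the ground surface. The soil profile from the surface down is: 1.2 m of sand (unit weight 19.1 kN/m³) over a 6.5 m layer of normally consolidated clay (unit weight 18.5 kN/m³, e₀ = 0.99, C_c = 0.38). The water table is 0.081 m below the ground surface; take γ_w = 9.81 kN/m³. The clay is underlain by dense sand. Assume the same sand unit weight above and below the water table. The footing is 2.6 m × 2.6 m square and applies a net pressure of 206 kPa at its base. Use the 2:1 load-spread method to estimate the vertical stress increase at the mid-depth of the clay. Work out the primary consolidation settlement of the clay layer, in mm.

Mid-depth of clay below the ground surface: z = 1.2 + 6.5/2 = 4.45 m.
Total vertical stress at mid-clay: σ_v = 19.1×1.2 + 18.5×3.25 = 83.045 kPa.
Pore pressure: u = 9.81×(4.45 − 0.081) = 42.86 kPa.
Initial effective stress: σ'_0 = σ_v − u = 83.045 − 42.86 = 40.185 kPa.
Stress increase at mid-clay by the 2:1 spreading method:
Δσ = qBL/((B+z)(L+z)) = 206×2.6×2.6/((2.6+4.45)(2.6+4.45)) = 28.018 kPa
Final effective stress: σ'_f = σ'_0 + Δσ = 40.185 + 28.018 = 68.203 kPa.
Normally consolidated clay, so the full stress increment lies on the virgin compression line:
S_c = C_c·H/(1+e₀)·log₁₀(σ'_f/σ'_0) = 0.38×6.5/(1+0.99)×log₁₀(68.203/40.185)
    = 1.2412 × 0.22974 = 0.2852 m

S_c ≈ 285 mm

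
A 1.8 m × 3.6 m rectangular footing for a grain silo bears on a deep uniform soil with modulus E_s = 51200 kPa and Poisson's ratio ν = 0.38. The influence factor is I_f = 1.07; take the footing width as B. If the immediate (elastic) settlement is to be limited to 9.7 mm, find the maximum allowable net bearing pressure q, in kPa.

q ≈ 301 kPa

S_e = q·B·(1−ν²)/E_s · I_f  ⇒  q = S_e·E_s / (B·(1−ν²)·I_f).
q = 0.0097 × 51200 / (1.8 × 0.8556 × 1.07) = 301.4 kPa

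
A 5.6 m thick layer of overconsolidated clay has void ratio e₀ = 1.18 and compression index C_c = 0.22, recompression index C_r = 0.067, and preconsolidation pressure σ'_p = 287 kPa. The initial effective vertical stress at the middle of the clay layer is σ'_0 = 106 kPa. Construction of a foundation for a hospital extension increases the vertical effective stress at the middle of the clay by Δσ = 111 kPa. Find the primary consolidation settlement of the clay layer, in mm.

S_c ≈ 53.6 mm

Final effective stress: σ'_f = 106 + 111 = 217 kPa.
σ'_f = 217 ≤ σ'_p = 287 kPa, so the clay remains overconsolidated and only the recompression index applies:
S_c = C_r·H/(1+e₀)·log₁₀(σ'_f/σ'_0) = 0.067×5.6/2.18×log₁₀(217/106)
    = 0.17211 × 0.31115 = 0.05355 m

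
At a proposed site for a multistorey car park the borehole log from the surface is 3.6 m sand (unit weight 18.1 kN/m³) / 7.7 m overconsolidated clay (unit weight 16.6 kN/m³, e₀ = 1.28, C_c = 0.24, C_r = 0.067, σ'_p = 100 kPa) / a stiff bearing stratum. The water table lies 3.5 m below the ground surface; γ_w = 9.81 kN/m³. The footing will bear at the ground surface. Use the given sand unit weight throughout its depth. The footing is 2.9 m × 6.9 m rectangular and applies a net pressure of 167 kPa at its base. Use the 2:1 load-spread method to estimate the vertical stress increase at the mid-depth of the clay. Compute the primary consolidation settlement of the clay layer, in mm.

S_c ≈ 52.5 mm

Mid-depth of clay below the ground surface: z = 3.6 + 7.7/2 = 7.45 m.
Total vertical stress at mid-clay: σ_v = 18.1×3.6 + 16.6×3.85 = 129.07 kPa.
Pore pressure: u = 9.81×(7.45 − 3.5) = 38.75 kPa.
Initial effective stress: σ'_0 = σ_v − u = 129.07 − 38.75 = 90.32 kPa.
Stress increase at mid-clay by the 2:1 spreading method:
Δσ = qBL/((B+z)(L+z)) = 167×2.9×6.9/((2.9+7.45)(6.9+7.45)) = 22.499 kPa
Final effective stress: σ'_f = 90.32 + 22.499 = 112.82 kPa.
σ'_f = 112.82 > σ'_p = 100 kPa, so the stress path crosses the preconsolidation pressure — recompression up to σ'_p, then virgin compression beyond:
S_c = H/(1+e₀)·[C_r·log₁₀(σ'_p/σ'_0) + C_c·log₁₀(σ'_f/σ'_p)]
    = 7.7/2.28 × [0.067×log₁₀(100/90.32) + 0.24×log₁₀(112.82/100)]
    = 3.3772 × [0.0029625 + 0.012573] = 0.05247 m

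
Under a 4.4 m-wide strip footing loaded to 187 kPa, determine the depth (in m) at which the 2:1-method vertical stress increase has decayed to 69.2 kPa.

2:1 spreading — at depth z the loaded area has grown by z in each plan dimension:
qB/(B+z) = Δσ_z ⇒ z = qB/Δσ_z − B = 187×4.4/69.2 − 4.4 = 7.49 m

z ≈ 7.49 m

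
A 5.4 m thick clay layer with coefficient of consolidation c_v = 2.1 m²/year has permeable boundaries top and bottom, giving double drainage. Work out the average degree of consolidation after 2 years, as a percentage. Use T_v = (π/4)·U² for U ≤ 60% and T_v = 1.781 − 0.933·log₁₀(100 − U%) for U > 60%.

U ≈ 80.4 %

Drainage path length: H_d = H/2 = 2.7 m (double drainage).
T_v = c_v·t/H_d² = 2.1×2/2.7² = 0.57613.
T_v = 0.57613 corresponds to the U > 60% branch:
U = 1 − 10^((1.781 − T_v)/0.933)/100 = 0.8044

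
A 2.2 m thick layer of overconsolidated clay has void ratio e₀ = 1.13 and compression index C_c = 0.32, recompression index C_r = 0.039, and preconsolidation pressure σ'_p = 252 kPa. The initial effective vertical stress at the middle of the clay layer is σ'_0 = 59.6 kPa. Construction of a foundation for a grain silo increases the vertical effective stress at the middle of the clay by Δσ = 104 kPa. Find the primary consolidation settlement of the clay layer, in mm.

S_c ≈ 17.7 mm

Final effective stress: σ'_f = 59.6 + 104 = 163.6 kPa.
σ'_f = 163.6 ≤ σ'_p = 252 kPa, so the clay remains overconsolidated and only the recompression index applies:
S_c = C_r·H/(1+e₀)·log₁₀(σ'_f/σ'_0) = 0.039×2.2/2.13×log₁₀(163.6/59.6)
    = 0.040283 × 0.43854 = 0.01767 m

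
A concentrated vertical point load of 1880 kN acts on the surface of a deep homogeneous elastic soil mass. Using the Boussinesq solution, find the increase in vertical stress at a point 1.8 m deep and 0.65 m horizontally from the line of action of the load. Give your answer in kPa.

Δσ_z ≈ 204 kPa

Boussinesq vertical stress below a point load on an elastic half-space:
Δσ_z = 3P/(2πz²) · [1 + (r/z)²]^(−5/2)
r/z = 0.65/1.8 = 0.36111; [1+(r/z)²]^(−5/2) = 0.73607.
Δσ_z = 3×1880/(2π×1.8²) × 0.73607 = 277.05 × 0.73607 = 203.9 kPa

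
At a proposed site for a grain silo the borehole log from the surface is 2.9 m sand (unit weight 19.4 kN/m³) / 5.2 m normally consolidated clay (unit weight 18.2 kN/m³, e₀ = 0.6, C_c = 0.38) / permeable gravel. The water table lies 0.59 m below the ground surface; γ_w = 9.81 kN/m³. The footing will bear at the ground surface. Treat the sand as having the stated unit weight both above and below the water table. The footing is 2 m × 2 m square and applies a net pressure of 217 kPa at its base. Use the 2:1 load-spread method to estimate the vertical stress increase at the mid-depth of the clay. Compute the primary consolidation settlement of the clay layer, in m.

Mid-depth of clay below the ground surface: z = 2.9 + 5.2/2 = 5.5 m.
Total vertical stress at mid-clay: σ_v = 19.4×2.9 + 18.2×2.6 = 103.58 kPa.
Pore pressure: u = 9.81×(5.5 − 0.59) = 48.167 kPa.
Initial effective stress: σ'_0 = σ_v − u = 103.58 − 48.167 = 55.413 kPa.
Stress increase at mid-clay by the 2:1 spreading method:
Δσ = qBL/((B+z)(L+z)) = 217×2×2/((2+5.5)(2+5.5)) = 15.431 kPa
Final effective stress: σ'_f = σ'_0 + Δσ = 55.413 + 15.431 = 70.844 kPa.
Normally consolidated clay, so the full stress increment lies on the virgin compression line:
S_c = C_c·H/(1+e₀)·log₁₀(σ'_f/σ'_0) = 0.38×5.2/(1+0.6)×log₁₀(70.844/55.413)
    = 1.235 × 0.10669 = 0.1318 m

S_c ≈ 0.132 m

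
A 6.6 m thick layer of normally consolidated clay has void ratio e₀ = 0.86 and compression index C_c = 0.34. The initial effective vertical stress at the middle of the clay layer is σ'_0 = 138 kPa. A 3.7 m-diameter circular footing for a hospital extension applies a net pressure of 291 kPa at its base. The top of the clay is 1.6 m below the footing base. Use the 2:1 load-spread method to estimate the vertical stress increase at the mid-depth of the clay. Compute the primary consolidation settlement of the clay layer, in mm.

S_c ≈ 173 mm

Mid-depth of clay below the footing base: z = 1.6 + 6.6/2 = 4.9 m.
Stress increase at mid-clay by the 2:1 spreading method:
Δσ ≈ qD²/(D+z)² = 291×3.7²/(3.7+4.9)² = 53.864 kPa
Final effective stress: σ'_f = σ'_0 + Δσ = 138 + 53.864 = 191.86 kPa.
Normally consolidated clay, so the full stress increment lies on the virgin compression line:
S_c = C_c·H/(1+e₀)·log₁₀(σ'_f/σ'_0) = 0.34×6.6/(1+0.86)×log₁₀(191.86/138)
    = 1.2065 × 0.14311 = 0.1727 m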